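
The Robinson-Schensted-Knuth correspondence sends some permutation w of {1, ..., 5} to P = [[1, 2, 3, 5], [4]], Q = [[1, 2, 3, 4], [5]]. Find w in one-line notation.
1 2 4 5 3

Reverse RSK: for i = n, n-1, ..., 1, locate i in Q, remove the corresponding corner cell from P, and reverse-bump its entry up through P; the value ejected from row 1 is w(i).

So w = 1 2 4 5 3.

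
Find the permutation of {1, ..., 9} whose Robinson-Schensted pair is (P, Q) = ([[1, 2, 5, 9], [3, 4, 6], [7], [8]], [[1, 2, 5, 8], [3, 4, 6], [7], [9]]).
3 4 1 2 8 7 6 9 5

Reverse RSK: for i = n, n-1, ..., 1, locate i in Q, remove the corresponding corner cell from P, and reverse-bump its entry up through P; the value ejected from row 1 is w(i).

So w = 3 4 1 2 8 7 6 9 5.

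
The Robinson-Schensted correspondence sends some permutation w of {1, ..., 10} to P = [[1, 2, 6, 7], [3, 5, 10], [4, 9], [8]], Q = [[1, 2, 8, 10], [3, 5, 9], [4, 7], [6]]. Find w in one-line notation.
8 9 4 3 5 1 2 10 6 7

Reverse the RSK construction: for i from n down to 1, find the cell of Q containing i, remove the entry at that cell from P, and reverse-bump it up through P; the value ejected from row 1 is w(i).

Step i=10: Q has 10 at row 1, column 4; remove that cell from P, ejecting 7. So w(10) = 7. P is now [[1, 2, 6], [3, 5, 10], [4, 9], [8]].
Step i=9: Q has 9 at row 2, column 3; remove 10 from row 2 of P and reverse-bump: 10 enters row 1 and ejects 6. So w(9) = 6. P is now [[1, 2, 10], [3, 5], [4, 9], [8]].
Step i=8: Q has 8 at row 1, column 3; remove that cell from P, ejecting 10. So w(8) = 10. P is now [[1, 2], [3, 5], [4, 9], [8]].
Step i=7: Q has 7 at row 3, column 2; remove 9 from row 3 of P and reverse-bump: 9 enters row 2 and ejects 5; 5 enters row 1 and ejects 2. So w(7) = 2. P is now [[1, 5], [3, 9], [4], [8]].
Step i=6: Q has 6 at row 4, column 1; remove 8 from row 4 of P and reverse-bump: 8 enters row 3 and ejects 4; 4 enters row 2 and ejects 3; 3 enters row 1 and ejects 1. So w(6) = 1. P is now [[3, 5], [4, 9], [8]].
Step i=5: Q has 5 at row 2, column 2; remove 9 from row 2 of P and reverse-bump: 9 enters row 1 and ejects 5. So w(5) = 5. P is now [[3, 9], [4], [8]].
Step i=4: Q has 4 at row 3, column 1; remove 8 from row 3 of P and reverse-bump: 8 enters row 2 and ejects 4; 4 enters row 1 and ejects 3. So w(4) = 3. P is now [[4, 9], [8]].
Step i=3: Q has 3 at row 2, column 1; remove 8 from row 2 of P and reverse-bump: 8 enters row 1 and ejects 4. So w(3) = 4. P is now [[8, 9]].
Step i=2: Q has 2 at row 1, column 2; remove that cell from P, ejecting 9. So w(2) = 9. P is now [[8]].
Step i=1: Q has 1 at row 1, column 1; remove that cell from P, ejecting 8. So w(1) = 8. P is now [].

So w = 8 9 4 3 5 1 2 10 6 7.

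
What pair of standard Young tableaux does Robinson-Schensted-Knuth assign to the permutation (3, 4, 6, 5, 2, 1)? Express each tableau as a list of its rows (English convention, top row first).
Insert each entry of the permutation into P by Schensted row insertion, recording in Q the position of each new cell.

Insert 3: appended to row 1. P = [[3]].
Insert 4: appended to row 1. P = [[3, 4]].
Insert 6: appended to row 1. P = [[3, 4, 6]].
Insert 5: 5 bumps 6 from row 1; 6 starts row 2. P = [[3, 4, 5], [6]].
Insert 2: 2 bumps 3 from row 1; 3 bumps 6 from row 2; 6 starts row 3. P = [[2, 4, 5], [3], [6]].
Insert 1: 1 bumps 2 from row 1; 2 bumps 3 from row 2; 3 bumps 6 from row 3; 6 starts row 4. P = [[1, 4, 5], [2], [3], [6]].

So P = [[1, 4, 5], [2], [3], [6]], Q = [[1, 2, 3], [4], [5], [6]].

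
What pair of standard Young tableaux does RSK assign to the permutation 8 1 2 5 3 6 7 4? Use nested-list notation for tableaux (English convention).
Insert each entry of the permutation into P by Schensted row insertion, recording in Q the position of each new cell.

Insert 8: appended to row 1. P = [[8]].
Insert 1: 1 bumps 8 from row 1; 8 starts row 2. P = [[1], [8]].
Insert 2: appended to row 1. P = [[1, 2], [8]].
Insert 5: appended to row 1. P = [[1, 2, 5], [8]].
Insert 3: 3 bumps 5 from row 1; 5 bumps 8 from row 2; 8 starts row 3. P = [[1, 2, 3], [5], [8]].
Insert 6: appended to row 1. P = [[1, 2, 3, 6], [5], [8]].
Insert 7: appended to row 1. P = [[1, 2, 3, 6, 7], [5], [8]].
Insert 4: 4 bumps 6 from row 1; 6 appends to row 2. P = [[1, 2, 3, 4, 7], [5, 6], [8]].

So P = [[1, 2, 3, 4, 7], [5, 6], [8]], Q = [[1, 3, 4, 6, 7], [2, 8], [5]].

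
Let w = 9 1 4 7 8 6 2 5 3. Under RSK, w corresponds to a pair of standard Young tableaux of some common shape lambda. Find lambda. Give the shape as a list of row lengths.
Row-insert each entry into an empty tableau.

After inserting 9: P = [[9]].
After inserting 1: P = [[1], [9]].
After inserting 4: P = [[1, 4], [9]].
After inserting 7: P = [[1, 4, 7], [9]].
After inserting 8: P = [[1, 4, 7, 8], [9]].
After inserting 6: P = [[1, 4, 6, 8], [7], [9]].
After inserting 2: P = [[1, 2, 6, 8], [4], [7], [9]].
After inserting 5: P = [[1, 2, 5, 8], [4, 6], [7], [9]].
After inserting 3: P = [[1, 2, 3, 8], [4, 5], [6], [7], [9]].

The final insertion tableau P = [[1, 2, 3, 8], [4, 5], [6], [7], [9]] has shape [4, 2, 1, 1, 1].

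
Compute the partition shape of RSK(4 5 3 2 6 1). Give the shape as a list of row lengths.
RSK row insertion gives P = [[1, 5, 6], [2], [3], [4]], which has shape [3, 1, 1, 1].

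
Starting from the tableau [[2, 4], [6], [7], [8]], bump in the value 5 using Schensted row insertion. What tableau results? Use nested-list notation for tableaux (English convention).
5 is larger than every entry of row 1, so it is appended to row 1. The new tableau is [[2, 4, 5], [6], [7], [8]].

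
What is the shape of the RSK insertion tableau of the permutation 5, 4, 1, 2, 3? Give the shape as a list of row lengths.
[3, 1, 1]

Row-insert each entry into an empty tableau.

After inserting 5: P = [[5]].
After inserting 4: P = [[4], [5]].
After inserting 1: P = [[1], [4], [5]].
After inserting 2: P = [[1, 2], [4], [5]].
After inserting 3: P = [[1, 2, 3], [4], [5]].

The final insertion tableau P = [[1, 2, 3], [4], [5]] has shape [3, 1, 1].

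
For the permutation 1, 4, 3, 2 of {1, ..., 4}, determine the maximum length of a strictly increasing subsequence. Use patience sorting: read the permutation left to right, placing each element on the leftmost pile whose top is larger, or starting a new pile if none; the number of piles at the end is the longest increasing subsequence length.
2

1: new pile. tops = [1]
4: new pile. tops = [1, 4]
3: onto pile 2 (replacing 4). tops = [1, 3]
2: onto pile 2 (replacing 3). tops = [1, 2]

2 piles, so the longest increasing subsequence has length 2.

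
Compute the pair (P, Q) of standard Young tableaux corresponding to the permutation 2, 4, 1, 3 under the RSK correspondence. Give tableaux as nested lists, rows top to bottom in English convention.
Insert each entry of the permutation into P by Schensted row insertion, recording in Q the position of each new cell.

Insert 2: appended to row 1. P = [[2]], Q = [[1]].
Insert 4: appended to row 1. P = [[2, 4]], Q = [[1, 2]].
Insert 1: 1 bumps 2 from row 1; 2 starts row 2. P = [[1, 4], [2]], Q = [[1, 2], [3]].
Insert 3: 3 bumps 4 from row 1; 4 appends to row 2. P = [[1, 3], [2, 4]], Q = [[1, 2], [3, 4]].

So P = [[1, 3], [2, 4]], Q = [[1, 2], [3, 4]].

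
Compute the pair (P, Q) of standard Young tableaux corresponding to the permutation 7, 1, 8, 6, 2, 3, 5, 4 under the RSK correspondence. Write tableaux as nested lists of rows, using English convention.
P = [[1, 2, 3, 4], [5, 8], [6], [7]], Q = [[1, 3, 6, 7], [2, 4], [5], [8]]

Insert each entry of the permutation into P by Schensted row insertion, recording in Q the position of each new cell.

Insert 7: appended to row 1. P = [[7]].
Insert 1: 1 bumps 7 from row 1; 7 starts row 2. P = [[1], [7]].
Insert 8: appended to row 1. P = [[1, 8], [7]].
Insert 6: 6 bumps 8 from row 1; 8 appends to row 2. P = [[1, 6], [7, 8]].
Insert 2: 2 bumps 6 from row 1; 6 bumps 7 from row 2; 7 starts row 3. P = [[1, 2], [6, 8], [7]].
Insert 3: appended to row 1. P = [[1, 2, 3], [6, 8], [7]].
Insert 5: appended to row 1. P = [[1, 2, 3, 5], [6, 8], [7]].
Insert 4: 4 bumps 5 from row 1; 5 bumps 6 from row 2; 6 bumps 7 from row 3; 7 starts row 4. P = [[1, 2, 3, 4], [5, 8], [6], [7]].

So P = [[1, 2, 3, 4], [5, 8], [6], [7]], Q = [[1, 3, 6, 7], [2, 4], [5], [8]].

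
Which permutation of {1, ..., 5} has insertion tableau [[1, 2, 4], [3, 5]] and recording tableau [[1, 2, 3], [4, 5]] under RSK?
Reverse RSK: for i = n, n-1, ..., 1, locate i in Q, remove the corresponding corner cell from P, and reverse-bump its entry up through P; the value ejected from row 1 is w(i).

So w = 1 3 5 2 4.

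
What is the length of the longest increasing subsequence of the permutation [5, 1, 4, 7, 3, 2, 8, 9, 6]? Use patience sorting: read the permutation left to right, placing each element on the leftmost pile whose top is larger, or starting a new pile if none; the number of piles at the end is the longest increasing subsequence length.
5: new pile. tops = [5]
1: onto pile 1 (replacing 5). tops = [1]
4: new pile. tops = [1, 4]
7: new pile. tops = [1, 4, 7]
3: onto pile 2 (replacing 4). tops = [1, 3, 7]
2: onto pile 2 (replacing 3). tops = [1, 2, 7]
8: new pile. tops = [1, 2, 7, 8]
9: new pile. tops = [1, 2, 7, 8, 9]
6: onto pile 3 (replacing 7). tops = [1, 2, 6, 8, 9]

5 piles, so the longest increasing subsequence has length 5.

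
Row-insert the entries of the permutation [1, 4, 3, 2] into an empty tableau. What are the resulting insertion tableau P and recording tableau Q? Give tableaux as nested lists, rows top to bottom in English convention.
P = [[1, 2], [3], [4]], Q = [[1, 2], [3], [4]]

Insert each entry of the permutation into P by Schensted row insertion, recording in Q the position of each new cell.

After inserting 1: P = [[1]].
After inserting 4: P = [[1, 4]].
After inserting 3: P = [[1, 3], [4]].
After inserting 2: P = [[1, 2], [3], [4]].

So P = [[1, 2], [3], [4]], Q = [[1, 2], [3], [4]].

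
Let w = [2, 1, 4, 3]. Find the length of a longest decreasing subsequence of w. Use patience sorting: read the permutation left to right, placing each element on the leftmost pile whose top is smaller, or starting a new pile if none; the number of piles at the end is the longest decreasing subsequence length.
2

2: new pile. tops = [2]
1: new pile. tops = [2, 1]
4: onto pile 1 (replacing 2). tops = [4, 1]
3: onto pile 2 (replacing 1). tops = [4, 3]

2 piles, so the longest decreasing subsequence has length 2.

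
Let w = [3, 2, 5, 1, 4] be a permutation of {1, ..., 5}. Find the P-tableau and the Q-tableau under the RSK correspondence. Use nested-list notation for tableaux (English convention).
Insert each entry of the permutation into P by Schensted row insertion, recording in Q the position of each new cell.

After inserting 3: P = [[3]].
After inserting 2: P = [[2], [3]].
After inserting 5: P = [[2, 5], [3]].
After inserting 1: P = [[1, 5], [2], [3]].
After inserting 4: P = [[1, 4], [2, 5], [3]].

So P = [[1, 4], [2, 5], [3]], Q = [[1, 3], [2, 5], [4]].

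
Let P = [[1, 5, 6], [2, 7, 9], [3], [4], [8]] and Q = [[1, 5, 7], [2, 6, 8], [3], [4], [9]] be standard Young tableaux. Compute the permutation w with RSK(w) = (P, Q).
8 4 3 2 7 5 9 6 1

Reverse the RSK construction: for i from n down to 1, find the cell of Q containing i, remove the entry at that cell from P, and reverse-bump it up through P; the value ejected from row 1 is w(i).

Step i=9: Q has 9 at row 5, column 1; remove 8 from row 5 of P and reverse-bump: 8 enters row 4 and ejects 4; 4 enters row 3 and ejects 3; 3 enters row 2 and ejects 2; 2 enters row 1 and ejects 1. So w(9) = 1. P is now [[2, 5, 6], [3, 7, 9], [4], [8]].
Step i=8: Q has 8 at row 2, column 3; remove 9 from row 2 of P and reverse-bump: 9 enters row 1 and ejects 6. So w(8) = 6. P is now [[2, 5, 9], [3, 7], [4], [8]].
Step i=7: Q has 7 at row 1, column 3; remove that cell from P, ejecting 9. So w(7) = 9. P is now [[2, 5], [3, 7], [4], [8]].
Step i=6: Q has 6 at row 2, column 2; remove 7 from row 2 of P and reverse-bump: 7 enters row 1 and ejects 5. So w(6) = 5. P is now [[2, 7], [3], [4], [8]].
Step i=5: Q has 5 at row 1, column 2; remove that cell from P, ejecting 7. So w(5) = 7. P is now [[2], [3], [4], [8]].
Step i=4: Q has 4 at row 4, column 1; remove 8 from row 4 of P and reverse-bump: 8 enters row 3 and ejects 4; 4 enters row 2 and ejects 3; 3 enters row 1 and ejects 2. So w(4) = 2. P is now [[3], [4], [8]].
Step i=3: Q has 3 at row 3, column 1; remove 8 from row 3 of P and reverse-bump: 8 enters row 2 and ejects 4; 4 enters row 1 and ejects 3. So w(3) = 3. P is now [[4], [8]].
Step i=2: Q has 2 at row 2, column 1; remove 8 from row 2 of P and reverse-bump: 8 enters row 1 and ejects 4. So w(2) = 4. P is now [[8]].
Step i=1: Q has 1 at row 1, column 1; remove that cell from P, ejecting 8. So w(1) = 8. P is now [].

So w = 8 4 3 2 7 5 9 6 1.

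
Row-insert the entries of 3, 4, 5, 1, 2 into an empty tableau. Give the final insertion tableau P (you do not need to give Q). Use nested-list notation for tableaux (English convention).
P = [[1, 2, 5], [3, 4]]

Insert 3: appended to row 1. P = [[3]].
Insert 4: appended to row 1. P = [[3, 4]].
Insert 5: appended to row 1. P = [[3, 4, 5]].
Insert 1: 1 bumps 3 from row 1; 3 starts row 2. P = [[1, 4, 5], [3]].
Insert 2: 2 bumps 4 from row 1; 4 appends to row 2. P = [[1, 2, 5], [3, 4]].

So P = [[1, 2, 5], [3, 4]].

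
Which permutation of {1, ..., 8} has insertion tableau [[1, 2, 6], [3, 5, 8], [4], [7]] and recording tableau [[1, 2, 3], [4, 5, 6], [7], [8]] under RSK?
4 7 8 1 5 6 3 2

Reverse the RSK construction: for i from n down to 1, find the cell of Q containing i, remove the entry at that cell from P, and reverse-bump it up through P; the value ejected from row 1 is w(i).

Step i=8: Q has 8 at row 4, column 1; remove 7 from row 4 of P and reverse-bump: 7 enters row 3 and ejects 4; 4 enters row 2 and ejects 3; 3 enters row 1 and ejects 2. So w(8) = 2. P is now [[1, 3, 6], [4, 5, 8], [7]].
Step i=7: Q has 7 at row 3, column 1; remove 7 from row 3 of P and reverse-bump: 7 enters row 2 and ejects 5; 5 enters row 1 and ejects 3. So w(7) = 3. P is now [[1, 5, 6], [4, 7, 8]].
Step i=6: Q has 6 at row 2, column 3; remove 8 from row 2 of P and reverse-bump: 8 enters row 1 and ejects 6. So w(6) = 6. P is now [[1, 5, 8], [4, 7]].
Step i=5: Q has 5 at row 2, column 2; remove 7 from row 2 of P and reverse-bump: 7 enters row 1 and ejects 5. So w(5) = 5. P is now [[1, 7, 8], [4]].
Step i=4: Q has 4 at row 2, column 1; remove 4 from row 2 of P and reverse-bump: 4 enters row 1 and ejects 1. So w(4) = 1. P is now [[4, 7, 8]].
Step i=3: Q has 3 at row 1, column 3; remove that cell from P, ejecting 8. So w(3) = 8. P is now [[4, 7]].
Step i=2: Q has 2 at row 1, column 2; remove that cell from P, ejecting 7. So w(2) = 7. P is now [[4]].
Step i=1: Q has 1 at row 1, column 1; remove that cell from P, ejecting 4. So w(1) = 4. P is now [].

So w = 4 7 8 1 5 6 3 2.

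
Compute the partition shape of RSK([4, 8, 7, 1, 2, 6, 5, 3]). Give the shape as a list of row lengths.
RSK row insertion gives P = [[1, 2, 3], [4, 5], [6], [7], [8]], which has shape [3, 2, 1, 1, 1].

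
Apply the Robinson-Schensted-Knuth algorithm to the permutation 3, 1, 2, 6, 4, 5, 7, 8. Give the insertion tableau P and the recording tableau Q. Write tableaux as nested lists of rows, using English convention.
Insert each entry of the permutation into P by Schensted row insertion, recording in Q the position of each new cell.

Insert 3: appended to row 1. P = [[3]].
Insert 1: 1 bumps 3 from row 1; 3 starts row 2. P = [[1], [3]].
Insert 2: appended to row 1. P = [[1, 2], [3]].
Insert 6: appended to row 1. P = [[1, 2, 6], [3]].
Insert 4: 4 bumps 6 from row 1; 6 appends to row 2. P = [[1, 2, 4], [3, 6]].
Insert 5: appended to row 1. P = [[1, 2, 4, 5], [3, 6]].
Insert 7: appended to row 1. P = [[1, 2, 4, 5, 7], [3, 6]].
Insert 8: appended to row 1. P = [[1, 2, 4, 5, 7, 8], [3, 6]].

So P = [[1, 2, 4, 5, 7, 8], [3, 6]], Q = [[1, 3, 4, 6, 7, 8], [2, 5]].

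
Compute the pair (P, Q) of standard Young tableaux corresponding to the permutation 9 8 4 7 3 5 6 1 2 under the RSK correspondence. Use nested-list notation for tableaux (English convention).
Insert each entry of the permutation into P by Schensted row insertion, recording in Q the position of each new cell.

Insert 9: appended to row 1. P = [[9]].
Insert 8: 8 bumps 9 from row 1; 9 starts row 2. P = [[8], [9]].
Insert 4: 4 bumps 8 from row 1; 8 bumps 9 from row 2; 9 starts row 3. P = [[4], [8], [9]].
Insert 7: appended to row 1. P = [[4, 7], [8], [9]].
Insert 3: 3 bumps 4 from row 1; 4 bumps 8 from row 2; 8 bumps 9 from row 3; 9 starts row 4. P = [[3, 7], [4], [8], [9]].
Insert 5: 5 bumps 7 from row 1; 7 appends to row 2. P = [[3, 5], [4, 7], [8], [9]].
Insert 6: appended to row 1. P = [[3, 5, 6], [4, 7], [8], [9]].
Insert 1: 1 bumps 3 from row 1; 3 bumps 4 from row 2; 4 bumps 8 from row 3; 8 bumps 9 from row 4; 9 starts row 5. P = [[1, 5, 6], [3, 7], [4], [8], [9]].
Insert 2: 2 bumps 5 from row 1; 5 bumps 7 from row 2; 7 appends to row 3. P = [[1, 2, 6], [3, 5], [4, 7], [8], [9]].

So P = [[1, 2, 6], [3, 5], [4, 7], [8], [9]], Q = [[1, 4, 7], [2, 6], [3, 9], [5], [8]].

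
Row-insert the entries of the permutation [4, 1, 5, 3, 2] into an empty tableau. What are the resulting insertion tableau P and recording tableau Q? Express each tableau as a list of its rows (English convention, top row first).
P = [[1, 2], [3, 5], [4]], Q = [[1, 3], [2, 4], [5]]

Insert each entry of the permutation into P by Schensted row insertion, recording in Q the position of each new cell.

After inserting 4: P = [[4]].
After inserting 1: P = [[1], [4]].
After inserting 5: P = [[1, 5], [4]].
After inserting 3: P = [[1, 3], [4, 5]].
After inserting 2: P = [[1, 2], [3, 5], [4]].

So P = [[1, 2], [3, 5], [4]], Q = [[1, 3], [2, 4], [5]].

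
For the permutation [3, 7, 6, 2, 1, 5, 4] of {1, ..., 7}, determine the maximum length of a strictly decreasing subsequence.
4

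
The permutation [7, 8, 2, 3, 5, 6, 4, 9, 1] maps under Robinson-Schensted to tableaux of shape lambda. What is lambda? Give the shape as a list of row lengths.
Row-insert each entry into an empty tableau.

After inserting 7: P = [[7]].
After inserting 8: P = [[7, 8]].
After inserting 2: P = [[2, 8], [7]].
After inserting 3: P = [[2, 3], [7, 8]].
After inserting 5: P = [[2, 3, 5], [7, 8]].
After inserting 6: P = [[2, 3, 5, 6], [7, 8]].
After inserting 4: P = [[2, 3, 4, 6], [5, 8], [7]].
After inserting 9: P = [[2, 3, 4, 6, 9], [5, 8], [7]].
After inserting 1: P = [[1, 3, 4, 6, 9], [2, 8], [5], [7]].

The final insertion tableau P = [[1, 3, 4, 6, 9], [2, 8], [5], [7]] has shape [5, 2, 1, 1].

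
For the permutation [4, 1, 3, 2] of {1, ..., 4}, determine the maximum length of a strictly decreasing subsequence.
3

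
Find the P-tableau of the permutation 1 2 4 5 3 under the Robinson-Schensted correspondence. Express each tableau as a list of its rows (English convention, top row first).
Insert 1: appended to row 1. P = [[1]].
Insert 2: appended to row 1. P = [[1, 2]].
Insert 4: appended to row 1. P = [[1, 2, 4]].
Insert 5: appended to row 1. P = [[1, 2, 4, 5]].
Insert 3: 3 bumps 4 from row 1; 4 starts row 2. P = [[1, 2, 3, 5], [4]].

So P = [[1, 2, 3, 5], [4]].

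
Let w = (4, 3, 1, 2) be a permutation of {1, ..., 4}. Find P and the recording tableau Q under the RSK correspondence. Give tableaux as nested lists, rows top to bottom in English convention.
P = [[1, 2], [3], [4]], Q = [[1, 4], [2], [3]]

Insert each entry of the permutation into P by Schensted row insertion, recording in Q the position of each new cell.

Insert 4: appended to row 1. P = [[4]], Q = [[1]].
Insert 3: 3 bumps 4 from row 1; 4 starts row 2. P = [[3], [4]], Q = [[1], [2]].
Insert 1: 1 bumps 3 from row 1; 3 bumps 4 from row 2; 4 starts row 3. P = [[1], [3], [4]], Q = [[1], [2], [3]].
Insert 2: appended to row 1. P = [[1, 2], [3], [4]], Q = [[1, 4], [2], [3]].

So P = [[1, 2], [3], [4]], Q = [[1, 4], [2], [3]].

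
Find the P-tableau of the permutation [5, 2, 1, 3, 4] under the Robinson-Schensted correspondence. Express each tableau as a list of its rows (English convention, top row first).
Insert 5: appended to row 1. P = [[5]].
Insert 2: 2 bumps 5 from row 1; 5 starts row 2. P = [[2], [5]].
Insert 1: 1 bumps 2 from row 1; 2 bumps 5 from row 2; 5 starts row 3. P = [[1], [2], [5]].
Insert 3: appended to row 1. P = [[1, 3], [2], [5]].
Insert 4: appended to row 1. P = [[1, 3, 4], [2], [5]].

So P = [[1, 3, 4], [2], [5]].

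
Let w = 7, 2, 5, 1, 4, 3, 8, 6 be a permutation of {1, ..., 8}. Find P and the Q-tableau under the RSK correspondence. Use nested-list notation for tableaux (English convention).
P = [[1, 3, 6], [2, 4, 8], [5], [7]], Q = [[1, 3, 7], [2, 5, 8], [4], [6]]

Insert each entry of the permutation into P by Schensted row insertion, recording in Q the position of each new cell.

Insert 7: appended to row 1. P = [[7]].
Insert 2: 2 bumps 7 from row 1; 7 starts row 2. P = [[2], [7]].
Insert 5: appended to row 1. P = [[2, 5], [7]].
Insert 1: 1 bumps 2 from row 1; 2 bumps 7 from row 2; 7 starts row 3. P = [[1, 5], [2], [7]].
Insert 4: 4 bumps 5 from row 1; 5 appends to row 2. P = [[1, 4], [2, 5], [7]].
Insert 3: 3 bumps 4 from row 1; 4 bumps 5 from row 2; 5 bumps 7 from row 3; 7 starts row 4. P = [[1, 3], [2, 4], [5], [7]].
Insert 8: appended to row 1. P = [[1, 3, 8], [2, 4], [5], [7]].
Insert 6: 6 bumps 8 from row 1; 8 appends to row 2. P = [[1, 3, 6], [2, 4, 8], [5], [7]].

So P = [[1, 3, 6], [2, 4, 8], [5], [7]], Q = [[1, 3, 7], [2, 5, 8], [4], [6]].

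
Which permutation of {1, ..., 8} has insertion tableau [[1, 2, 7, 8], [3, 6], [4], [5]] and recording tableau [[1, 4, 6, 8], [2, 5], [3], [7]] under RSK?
Reverse the RSK construction: for i from n down to 1, find the cell of Q containing i, remove the entry at that cell from P, and reverse-bump it up through P; the value ejected from row 1 is w(i).

Step i=8: Q has 8 at row 1, column 4; remove that cell from P, ejecting 8. So w(8) = 8. P is now [[1, 2, 7], [3, 6], [4], [5]].
Step i=7: Q has 7 at row 4, column 1; remove 5 from row 4 of P and reverse-bump: 5 enters row 3 and ejects 4; 4 enters row 2 and ejects 3; 3 enters row 1 and ejects 2. So w(7) = 2. P is now [[1, 3, 7], [4, 6], [5]].
Step i=6: Q has 6 at row 1, column 3; remove that cell from P, ejecting 7. So w(6) = 7. P is now [[1, 3], [4, 6], [5]].
Step i=5: Q has 5 at row 2, column 2; remove 6 from row 2 of P and reverse-bump: 6 enters row 1 and ejects 3. So w(5) = 3. P is now [[1, 6], [4], [5]].
Step i=4: Q has 4 at row 1, column 2; remove that cell from P, ejecting 6. So w(4) = 6. P is now [[1], [4], [5]].
Step i=3: Q has 3 at row 3, column 1; remove 5 from row 3 of P and reverse-bump: 5 enters row 2 and ejects 4; 4 enters row 1 and ejects 1. So w(3) = 1. P is now [[4], [5]].
Step i=2: Q has 2 at row 2, column 1; remove 5 from row 2 of P and reverse-bump: 5 enters row 1 and ejects 4. So w(2) = 4. P is now [[5]].
Step i=1: Q has 1 at row 1, column 1; remove that cell from P, ejecting 5. So w(1) = 5. P is now [].

So w = 5 4 1 6 3 7 2 8.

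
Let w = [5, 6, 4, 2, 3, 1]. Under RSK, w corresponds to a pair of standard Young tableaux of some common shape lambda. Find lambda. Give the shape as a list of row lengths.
[2, 2, 1, 1]

RSK row insertion gives P = [[1, 3], [2, 6], [4], [5]], which has shape [2, 2, 1, 1].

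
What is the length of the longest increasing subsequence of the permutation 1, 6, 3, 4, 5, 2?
4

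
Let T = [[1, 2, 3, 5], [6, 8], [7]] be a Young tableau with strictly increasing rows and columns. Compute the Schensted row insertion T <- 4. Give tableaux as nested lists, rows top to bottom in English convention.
In row 1, 4 replaces 5 (the leftmost entry greater than 4); 5 is bumped to row 2. In row 2, 5 replaces 6 (the leftmost entry greater than 5); 6 is bumped to row 3. In row 3, 6 replaces 7 (the leftmost entry greater than 6); 7 is bumped to row 4. 7 starts a new row 4. The new tableau is [[1, 2, 3, 4], [5, 8], [6], [7]].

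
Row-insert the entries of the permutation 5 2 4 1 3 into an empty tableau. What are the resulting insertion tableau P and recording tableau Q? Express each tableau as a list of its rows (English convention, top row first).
Insert each entry of the permutation into P by Schensted row insertion, recording in Q the position of each new cell.

Insert 5: appended to row 1. P = [[5]], Q = [[1]].
Insert 2: 2 bumps 5 from row 1; 5 starts row 2. P = [[2], [5]], Q = [[1], [2]].
Insert 4: appended to row 1. P = [[2, 4], [5]], Q = [[1, 3], [2]].
Insert 1: 1 bumps 2 from row 1; 2 bumps 5 from row 2; 5 starts row 3. P = [[1, 4], [2], [5]], Q = [[1, 3], [2], [4]].
Insert 3: 3 bumps 4 from row 1; 4 appends to row 2. P = [[1, 3], [2, 4], [5]], Q = [[1, 3], [2, 5], [4]].

So P = [[1, 3], [2, 4], [5]], Q = [[1, 3], [2, 5], [4]].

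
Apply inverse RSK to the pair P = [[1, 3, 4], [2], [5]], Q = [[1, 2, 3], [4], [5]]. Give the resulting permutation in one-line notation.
Reverse the RSK construction: for i from n down to 1, find the cell of Q containing i, remove the entry at that cell from P, and reverse-bump it up through P; the value ejected from row 1 is w(i).

Step i=5: Q has 5 at row 3, column 1; remove 5 from row 3 of P and reverse-bump: 5 enters row 2 and ejects 2; 2 enters row 1 and ejects 1. So w(5) = 1. P is now [[2, 3, 4], [5]].
Step i=4: Q has 4 at row 2, column 1; remove 5 from row 2 of P and reverse-bump: 5 enters row 1 and ejects 4. So w(4) = 4. P is now [[2, 3, 5]].
Step i=3: Q has 3 at row 1, column 3; remove that cell from P, ejecting 5. So w(3) = 5. P is now [[2, 3]].
Step i=2: Q has 2 at row 1, column 2; remove that cell from P, ejecting 3. So w(2) = 3. P is now [[2]].
Step i=1: Q has 1 at row 1, column 1; remove that cell from P, ejecting 2. So w(1) = 2. P is now [].

So w = 2 3 5 4 1.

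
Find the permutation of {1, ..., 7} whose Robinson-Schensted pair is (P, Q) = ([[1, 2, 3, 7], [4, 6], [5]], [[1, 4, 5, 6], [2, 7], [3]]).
5 4 1 2 6 7 3

Reverse the RSK construction: for i from n down to 1, find the cell of Q containing i, remove the entry at that cell from P, and reverse-bump it up through P; the value ejected from row 1 is w(i).

Step i=7: Q has 7 at row 2, column 2; remove 6 from row 2 of P and reverse-bump: 6 enters row 1 and ejects 3. So w(7) = 3. P is now [[1, 2, 6, 7], [4], [5]].
Step i=6: Q has 6 at row 1, column 4; remove that cell from P, ejecting 7. So w(6) = 7. P is now [[1, 2, 6], [4], [5]].
Step i=5: Q has 5 at row 1, column 3; remove that cell from P, ejecting 6. So w(5) = 6. P is now [[1, 2], [4], [5]].
Step i=4: Q has 4 at row 1, column 2; remove that cell from P, ejecting 2. So w(4) = 2. P is now [[1], [4], [5]].
Step i=3: Q has 3 at row 3, column 1; remove 5 from row 3 of P and reverse-bump: 5 enters row 2 and ejects 4; 4 enters row 1 and ejects 1. So w(3) = 1. P is now [[4], [5]].
Step i=2: Q has 2 at row 2, column 1; remove 5 from row 2 of P and reverse-bump: 5 enters row 1 and ejects 4. So w(2) = 4. P is now [[5]].
Step i=1: Q has 1 at row 1, column 1; remove that cell from P, ejecting 5. So w(1) = 5. P is now [].

So w = 5 4 1 2 6 7 3.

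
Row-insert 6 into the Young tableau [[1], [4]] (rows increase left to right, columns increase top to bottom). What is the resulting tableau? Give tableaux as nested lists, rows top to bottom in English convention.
[[1, 6], [4]]

6 is larger than every entry of row 1, so it is appended to row 1. The new tableau is [[1, 6], [4]].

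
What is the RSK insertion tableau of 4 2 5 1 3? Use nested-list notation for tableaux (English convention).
P = [[1, 3], [2, 5], [4]]

Insert 4: appended to row 1. P = [[4]].
Insert 2: 2 bumps 4 from row 1; 4 starts row 2. P = [[2], [4]].
Insert 5: appended to row 1. P = [[2, 5], [4]].
Insert 1: 1 bumps 2 from row 1; 2 bumps 4 from row 2; 4 starts row 3. P = [[1, 5], [2], [4]].
Insert 3: 3 bumps 5 from row 1; 5 appends to row 2. P = [[1, 3], [2, 5], [4]].

So P = [[1, 3], [2, 5], [4]].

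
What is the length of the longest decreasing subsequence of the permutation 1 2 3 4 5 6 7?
1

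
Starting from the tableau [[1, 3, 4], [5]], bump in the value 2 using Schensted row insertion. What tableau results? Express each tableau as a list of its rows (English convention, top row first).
In row 1, 2 replaces 3 (the leftmost entry greater than 2); 3 is bumped to row 2. In row 2, 3 replaces 5 (the leftmost entry greater than 3); 5 is bumped to row 3. 5 starts a new row 3. The new tableau is [[1, 2, 4], [3], [5]].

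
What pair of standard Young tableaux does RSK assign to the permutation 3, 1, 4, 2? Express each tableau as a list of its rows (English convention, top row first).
P = [[1, 2], [3, 4]], Q = [[1, 3], [2, 4]]

Insert each entry of the permutation into P by Schensted row insertion, recording in Q the position of each new cell.

Insert 3: appended to row 1. P = [[3]].
Insert 1: 1 bumps 3 from row 1; 3 starts row 2. P = [[1], [3]].
Insert 4: appended to row 1. P = [[1, 4], [3]].
Insert 2: 2 bumps 4 from row 1; 4 appends to row 2. P = [[1, 2], [3, 4]].

So P = [[1, 2], [3, 4]], Q = [[1, 3], [2, 4]].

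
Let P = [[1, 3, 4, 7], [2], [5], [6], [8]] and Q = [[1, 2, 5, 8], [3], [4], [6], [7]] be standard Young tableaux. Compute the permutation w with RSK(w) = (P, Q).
2 8 6 3 5 4 1 7

Reverse RSK: for i = n, n-1, ..., 1, locate i in Q, remove the corresponding corner cell from P, and reverse-bump its entry up through P; the value ejected from row 1 is w(i).

So w = 2 8 6 3 5 4 1 7.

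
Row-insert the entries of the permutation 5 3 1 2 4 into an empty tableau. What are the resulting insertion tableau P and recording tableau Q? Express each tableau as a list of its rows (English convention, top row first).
Insert each entry of the permutation into P by Schensted row insertion, recording in Q the position of each new cell.

After inserting 5: P = [[5]].
After inserting 3: P = [[3], [5]].
After inserting 1: P = [[1], [3], [5]].
After inserting 2: P = [[1, 2], [3], [5]].
After inserting 4: P = [[1, 2, 4], [3], [5]].

So P = [[1, 2, 4], [3], [5]], Q = [[1, 4, 5], [2], [3]].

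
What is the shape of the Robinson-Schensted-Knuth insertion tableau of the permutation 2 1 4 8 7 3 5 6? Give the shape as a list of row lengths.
Row-insert each entry into an empty tableau.

After inserting 2: P = [[2]].
After inserting 1: P = [[1], [2]].
After inserting 4: P = [[1, 4], [2]].
After inserting 8: P = [[1, 4, 8], [2]].
After inserting 7: P = [[1, 4, 7], [2, 8]].
After inserting 3: P = [[1, 3, 7], [2, 4], [8]].
After inserting 5: P = [[1, 3, 5], [2, 4, 7], [8]].
After inserting 6: P = [[1, 3, 5, 6], [2, 4, 7], [8]].

The final insertion tableau P = [[1, 3, 5, 6], [2, 4, 7], [8]] has shape [4, 3, 1].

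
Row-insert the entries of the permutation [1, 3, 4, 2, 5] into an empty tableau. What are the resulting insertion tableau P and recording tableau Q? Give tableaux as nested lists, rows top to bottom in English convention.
P = [[1, 2, 4, 5], [3]], Q = [[1, 2, 3, 5], [4]]

Insert each entry of the permutation into P by Schensted row insertion, recording in Q the position of each new cell.

Insert 1: appended to row 1. P = [[1]].
Insert 3: appended to row 1. P = [[1, 3]].
Insert 4: appended to row 1. P = [[1, 3, 4]].
Insert 2: 2 bumps 3 from row 1; 3 starts row 2. P = [[1, 2, 4], [3]].
Insert 5: appended to row 1. P = [[1, 2, 4, 5], [3]].

So P = [[1, 2, 4, 5], [3]], Q = [[1, 2, 3, 5], [4]].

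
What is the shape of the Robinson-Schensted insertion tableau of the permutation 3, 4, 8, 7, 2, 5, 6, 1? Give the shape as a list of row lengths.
[4, 2, 1, 1]

Row-insert each entry into an empty tableau.

After inserting 3: P = [[3]].
After inserting 4: P = [[3, 4]].
After inserting 8: P = [[3, 4, 8]].
After inserting 7: P = [[3, 4, 7], [8]].
After inserting 2: P = [[2, 4, 7], [3], [8]].
After inserting 5: P = [[2, 4, 5], [3, 7], [8]].
After inserting 6: P = [[2, 4, 5, 6], [3, 7], [8]].
After inserting 1: P = [[1, 4, 5, 6], [2, 7], [3], [8]].

The final insertion tableau P = [[1, 4, 5, 6], [2, 7], [3], [8]] has shape [4, 2, 1, 1].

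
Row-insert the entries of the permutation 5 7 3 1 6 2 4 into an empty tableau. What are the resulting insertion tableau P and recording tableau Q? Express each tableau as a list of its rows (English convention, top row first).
P = [[1, 2, 4], [3, 6], [5, 7]], Q = [[1, 2, 7], [3, 5], [4, 6]]

Insert each entry of the permutation into P by Schensted row insertion, recording in Q the position of each new cell.

Insert 5: appended to row 1. P = [[5]].
Insert 7: appended to row 1. P = [[5, 7]].
Insert 3: 3 bumps 5 from row 1; 5 starts row 2. P = [[3, 7], [5]].
Insert 1: 1 bumps 3 from row 1; 3 bumps 5 from row 2; 5 starts row 3. P = [[1, 7], [3], [5]].
Insert 6: 6 bumps 7 from row 1; 7 appends to row 2. P = [[1, 6], [3, 7], [5]].
Insert 2: 2 bumps 6 from row 1; 6 bumps 7 from row 2; 7 appends to row 3. P = [[1, 2], [3, 6], [5, 7]].
Insert 4: appended to row 1. P = [[1, 2, 4], [3, 6], [5, 7]].

So P = [[1, 2, 4], [3, 6], [5, 7]], Q = [[1, 2, 7], [3, 5], [4, 6]].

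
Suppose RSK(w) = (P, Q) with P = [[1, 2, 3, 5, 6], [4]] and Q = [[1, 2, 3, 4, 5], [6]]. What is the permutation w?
Reverse the RSK construction: for i from n down to 1, find the cell of Q containing i, remove the entry at that cell from P, and reverse-bump it up through P; the value ejected from row 1 is w(i).

Step i=6: Q has 6 at row 2, column 1; remove 4 from row 2 of P and reverse-bump: 4 enters row 1 and ejects 3. So w(6) = 3. P is now [[1, 2, 4, 5, 6]].
Step i=5: Q has 5 at row 1, column 5; remove that cell from P, ejecting 6. So w(5) = 6. P is now [[1, 2, 4, 5]].
Step i=4: Q has 4 at row 1, column 4; remove that cell from P, ejecting 5. So w(4) = 5. P is now [[1, 2, 4]].
Step i=3: Q has 3 at row 1, column 3; remove that cell from P, ejecting 4. So w(3) = 4. P is now [[1, 2]].
Step i=2: Q has 2 at row 1, column 2; remove that cell from P, ejecting 2. So w(2) = 2. P is now [[1]].
Step i=1: Q has 1 at row 1, column 1; remove that cell from P, ejecting 1. So w(1) = 1. P is now [].

So w = 1 2 4 5 6 3.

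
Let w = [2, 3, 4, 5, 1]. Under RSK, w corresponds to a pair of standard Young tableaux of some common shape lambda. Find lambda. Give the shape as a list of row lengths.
[4, 1]

Row-insert each entry into an empty tableau.

After inserting 2: P = [[2]].
After inserting 3: P = [[2, 3]].
After inserting 4: P = [[2, 3, 4]].
After inserting 5: P = [[2, 3, 4, 5]].
After inserting 1: P = [[1, 3, 4, 5], [2]].

The final insertion tableau P = [[1, 3, 4, 5], [2]] has shape [4, 1].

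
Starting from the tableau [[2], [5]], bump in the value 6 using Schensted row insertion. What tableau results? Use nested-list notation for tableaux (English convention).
[[2, 6], [5]]

6 is larger than every entry of row 1, so it is appended to row 1. The new tableau is [[2, 6], [5]].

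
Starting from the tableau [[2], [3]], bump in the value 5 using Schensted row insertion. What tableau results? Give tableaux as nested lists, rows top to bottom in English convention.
[[2, 5], [3]]

5 is larger than every entry of row 1, so it is appended to row 1. The new tableau is [[2, 5], [3]].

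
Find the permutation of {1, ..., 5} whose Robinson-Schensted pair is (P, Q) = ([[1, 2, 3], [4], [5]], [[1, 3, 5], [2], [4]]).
Reverse the RSK construction: for i from n down to 1, find the cell of Q containing i, remove the entry at that cell from P, and reverse-bump it up through P; the value ejected from row 1 is w(i).

Step i=5: Q has 5 at row 1, column 3; remove that cell from P, ejecting 3. So w(5) = 3. P is now [[1, 2], [4], [5]].
Step i=4: Q has 4 at row 3, column 1; remove 5 from row 3 of P and reverse-bump: 5 enters row 2 and ejects 4; 4 enters row 1 and ejects 2. So w(4) = 2. P is now [[1, 4], [5]].
Step i=3: Q has 3 at row 1, column 2; remove that cell from P, ejecting 4. So w(3) = 4. P is now [[1], [5]].
Step i=2: Q has 2 at row 2, column 1; remove 5 from row 2 of P and reverse-bump: 5 enters row 1 and ejects 1. So w(2) = 1. P is now [[5]].
Step i=1: Q has 1 at row 1, column 1; remove that cell from P, ejecting 5. So w(1) = 5. P is now [].

So w = 5 1 4 2 3.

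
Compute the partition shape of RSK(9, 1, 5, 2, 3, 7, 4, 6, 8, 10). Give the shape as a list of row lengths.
Row-insert each entry into an empty tableau.

After inserting 9: P = [[9]].
After inserting 1: P = [[1], [9]].
After inserting 5: P = [[1, 5], [9]].
After inserting 2: P = [[1, 2], [5], [9]].
After inserting 3: P = [[1, 2, 3], [5], [9]].
After inserting 7: P = [[1, 2, 3, 7], [5], [9]].
After inserting 4: P = [[1, 2, 3, 4], [5, 7], [9]].
After inserting 6: P = [[1, 2, 3, 4, 6], [5, 7], [9]].
After inserting 8: P = [[1, 2, 3, 4, 6, 8], [5, 7], [9]].
After inserting 10: P = [[1, 2, 3, 4, 6, 8, 10], [5, 7], [9]].

The final insertion tableau P = [[1, 2, 3, 4, 6, 8, 10], [5, 7], [9]] has shape [7, 2, 1].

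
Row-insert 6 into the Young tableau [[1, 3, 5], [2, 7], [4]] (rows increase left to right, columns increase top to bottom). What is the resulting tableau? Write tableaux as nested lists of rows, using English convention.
6 is larger than every entry of row 1, so it is appended to row 1. The new tableau is [[1, 3, 5, 6], [2, 7], [4]].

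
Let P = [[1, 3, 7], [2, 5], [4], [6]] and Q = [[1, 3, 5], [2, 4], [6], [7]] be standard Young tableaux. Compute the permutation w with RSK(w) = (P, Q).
4 2 6 5 7 3 1

Reverse the RSK construction: for i from n down to 1, find the cell of Q containing i, remove the entry at that cell from P, and reverse-bump it up through P; the value ejected from row 1 is w(i).

Step i=7: Q has 7 at row 4, column 1; remove 6 from row 4 of P and reverse-bump: 6 enters row 3 and ejects 4; 4 enters row 2 and ejects 2; 2 enters row 1 and ejects 1. So w(7) = 1. P is now [[2, 3, 7], [4, 5], [6]].
Step i=6: Q has 6 at row 3, column 1; remove 6 from row 3 of P and reverse-bump: 6 enters row 2 and ejects 5; 5 enters row 1 and ejects 3. So w(6) = 3. P is now [[2, 5, 7], [4, 6]].
Step i=5: Q has 5 at row 1, column 3; remove that cell from P, ejecting 7. So w(5) = 7. P is now [[2, 5], [4, 6]].
Step i=4: Q has 4 at row 2, column 2; remove 6 from row 2 of P and reverse-bump: 6 enters row 1 and ejects 5. So w(4) = 5. P is now [[2, 6], [4]].
Step i=3: Q has 3 at row 1, column 2; remove that cell from P, ejecting 6. So w(3) = 6. P is now [[2], [4]].
Step i=2: Q has 2 at row 2, column 1; remove 4 from row 2 of P and reverse-bump: 4 enters row 1 and ejects 2. So w(2) = 2. P is now [[4]].
Step i=1: Q has 1 at row 1, column 1; remove that cell from P, ejecting 4. So w(1) = 4. P is now [].

So w = 4 2 6 5 7 3 1.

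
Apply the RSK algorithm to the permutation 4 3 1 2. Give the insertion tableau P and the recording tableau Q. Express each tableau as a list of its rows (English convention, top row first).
Insert each entry of the permutation into P by Schensted row insertion, recording in Q the position of each new cell.

Insert 4: appended to row 1. P = [[4]], Q = [[1]].
Insert 3: 3 bumps 4 from row 1; 4 starts row 2. P = [[3], [4]], Q = [[1], [2]].
Insert 1: 1 bumps 3 from row 1; 3 bumps 4 from row 2; 4 starts row 3. P = [[1], [3], [4]], Q = [[1], [2], [3]].
Insert 2: appended to row 1. P = [[1, 2], [3], [4]], Q = [[1, 4], [2], [3]].

So P = [[1, 2], [3], [4]], Q = [[1, 4], [2], [3]].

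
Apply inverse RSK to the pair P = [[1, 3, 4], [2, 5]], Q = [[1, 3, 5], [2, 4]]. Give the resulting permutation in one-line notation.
2 1 5 3 4

Reverse the RSK construction: for i from n down to 1, find the cell of Q containing i, remove the entry at that cell from P, and reverse-bump it up through P; the value ejected from row 1 is w(i).

Step i=5: Q has 5 at row 1, column 3; remove that cell from P, ejecting 4. So w(5) = 4. P is now [[1, 3], [2, 5]].
Step i=4: Q has 4 at row 2, column 2; remove 5 from row 2 of P and reverse-bump: 5 enters row 1 and ejects 3. So w(4) = 3. P is now [[1, 5], [2]].
Step i=3: Q has 3 at row 1, column 2; remove that cell from P, ejecting 5. So w(3) = 5. P is now [[1], [2]].
Step i=2: Q has 2 at row 2, column 1; remove 2 from row 2 of P and reverse-bump: 2 enters row 1 and ejects 1. So w(2) = 1. P is now [[2]].
Step i=1: Q has 1 at row 1, column 1; remove that cell from P, ejecting 2. So w(1) = 2. P is now [].

So w = 2 1 5 3 4.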